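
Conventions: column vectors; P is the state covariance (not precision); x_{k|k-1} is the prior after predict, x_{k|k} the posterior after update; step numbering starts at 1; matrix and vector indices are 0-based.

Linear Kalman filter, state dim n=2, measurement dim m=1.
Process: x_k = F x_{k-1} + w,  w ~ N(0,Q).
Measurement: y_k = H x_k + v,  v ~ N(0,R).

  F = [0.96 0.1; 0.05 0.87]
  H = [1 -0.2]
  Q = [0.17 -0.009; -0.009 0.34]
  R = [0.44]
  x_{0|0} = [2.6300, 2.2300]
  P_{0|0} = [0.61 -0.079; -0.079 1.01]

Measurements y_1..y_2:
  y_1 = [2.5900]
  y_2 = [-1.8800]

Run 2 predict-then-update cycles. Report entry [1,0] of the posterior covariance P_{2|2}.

P_post[1,0] = 0.2283

step 1: x^-=[2.7478, 2.0716]  P^-=[0.7271 0.0418; 0.0418 1.0991]  S=[1.1944]  K=[0.6018; -0.1491]  nu=[0.2565]  x^+=[2.9022, 2.0334]  P^+=[0.2946 0.1489; 0.1489 1.0726]
step 2: x^-=[2.9894, 1.9141]  P^-=[0.4808 0.2236; 0.2236 1.1655]  S=[0.8780]  K=[0.4967; -0.0109]  nu=[-4.4866]  x^+=[0.7610, 1.9628]  P^+=[0.2642 0.2283; 0.2283 1.1654]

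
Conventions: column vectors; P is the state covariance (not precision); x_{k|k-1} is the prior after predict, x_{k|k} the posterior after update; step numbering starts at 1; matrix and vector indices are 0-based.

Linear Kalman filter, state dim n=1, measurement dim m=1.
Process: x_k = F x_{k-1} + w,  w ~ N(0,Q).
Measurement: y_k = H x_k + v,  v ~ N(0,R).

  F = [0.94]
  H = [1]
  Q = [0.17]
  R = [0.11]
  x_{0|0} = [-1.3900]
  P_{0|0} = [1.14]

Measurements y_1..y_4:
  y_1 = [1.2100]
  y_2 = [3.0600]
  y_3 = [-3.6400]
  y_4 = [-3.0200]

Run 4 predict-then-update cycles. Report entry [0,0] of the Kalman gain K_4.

step 1: x^-=[-1.3066]  P^-=[1.1773]  S=[1.2873]  K=[0.9146]  nu=[2.5166]  x^+=[0.9950]  P^+=[0.1006]
step 2: x^-=[0.9353]  P^-=[0.2589]  S=[0.3689]  K=[0.7018]  nu=[2.1247]  x^+=[2.4264]  P^+=[0.0772]
step 3: x^-=[2.2808]  P^-=[0.2382]  S=[0.3482]  K=[0.6841]  nu=[-5.9208]  x^+=[-1.7696]  P^+=[0.0753]
step 4: x^-=[-1.6634]  P^-=[0.2365]  S=[0.3465]  K=[0.6825]  nu=[-1.3566]  x^+=[-2.5893]  P^+=[0.0751]

K[0,0] = 0.6825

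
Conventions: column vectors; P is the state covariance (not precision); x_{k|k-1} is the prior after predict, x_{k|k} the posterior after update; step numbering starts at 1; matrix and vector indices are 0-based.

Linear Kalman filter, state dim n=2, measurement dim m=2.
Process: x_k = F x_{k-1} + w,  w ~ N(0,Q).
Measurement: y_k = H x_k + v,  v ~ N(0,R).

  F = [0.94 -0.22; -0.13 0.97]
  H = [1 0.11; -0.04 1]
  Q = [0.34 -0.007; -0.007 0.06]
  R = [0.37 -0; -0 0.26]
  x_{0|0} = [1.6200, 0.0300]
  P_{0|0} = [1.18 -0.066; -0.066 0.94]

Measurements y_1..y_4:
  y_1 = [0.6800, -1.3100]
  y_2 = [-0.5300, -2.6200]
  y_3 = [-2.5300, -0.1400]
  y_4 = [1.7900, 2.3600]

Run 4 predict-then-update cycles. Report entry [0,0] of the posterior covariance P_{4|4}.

step 1: x^-=[1.5162, -0.1815]  P^-=[1.4554 -0.4139; -0.4139 0.9810]  S=[1.7463 -0.3623; -0.3623 1.2765]  K=[0.7764 -0.1494; -0.0139 0.7776]  nu=[-0.8162, -1.0679]  x^+=[1.0421, -1.0005]  P^+=[0.2903 -0.0272; -0.0272 0.2011]
step 2: x^-=[1.1997, -1.1060]  P^-=[0.6175 -0.1110; -0.1110 0.2610]  S=[0.9662 -0.1065; -0.1065 0.5308]  K=[0.6118 -0.1329; -0.0307 0.4938]  nu=[-1.6080, -1.4660]  x^+=[0.4107, -1.7805]  P^+=[0.2292 -0.0254; -0.0254 0.1274]
step 3: x^-=[0.7778, -1.7805]  P^-=[0.5591 -0.0861; -0.0861 0.1901]  S=[0.9125 -0.0871; -0.0871 0.4579]  K=[0.5905 -0.1244; -0.0316 0.4167]  nu=[-3.1120, 1.6716]  x^+=[-1.2678, -0.9856]  P^+=[0.2211 -0.0235; -0.0235 0.1074]
step 4: x^-=[-0.9749, -0.7912]  P^-=[0.5503 -0.0790; -0.0790 0.1707]  S=[0.9049 -0.0819; -0.0819 0.4379]  K=[0.5875 -0.1208; -0.0312 0.3912]  nu=[2.8519, 3.1122]  x^+=[0.3246, 0.3375]  P^+=[0.2199 -0.0226; -0.0226 0.1008]

P_post[0,0] = 0.2199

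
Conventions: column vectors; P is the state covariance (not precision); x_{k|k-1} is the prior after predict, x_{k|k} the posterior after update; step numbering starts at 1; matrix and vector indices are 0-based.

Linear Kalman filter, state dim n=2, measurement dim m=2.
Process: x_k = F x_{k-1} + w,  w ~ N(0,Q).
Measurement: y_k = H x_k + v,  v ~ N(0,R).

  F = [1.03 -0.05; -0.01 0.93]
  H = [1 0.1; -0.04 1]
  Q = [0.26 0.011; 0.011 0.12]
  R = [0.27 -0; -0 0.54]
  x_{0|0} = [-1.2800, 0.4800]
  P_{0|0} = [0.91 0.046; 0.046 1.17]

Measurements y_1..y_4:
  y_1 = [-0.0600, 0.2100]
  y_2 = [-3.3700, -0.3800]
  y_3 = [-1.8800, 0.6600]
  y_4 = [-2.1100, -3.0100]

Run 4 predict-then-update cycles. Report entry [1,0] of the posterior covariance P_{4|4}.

step 1: x^-=[-1.3424, 0.4592]  P^-=[1.2236 -0.0087; -0.0087 1.1312]  S=[1.5032 0.0555; 0.0555 1.6738]  K=[0.8157 -0.0615; 0.0446 0.6745]  nu=[1.2365, -0.3029]  x^+=[-0.3152, 0.3100]  P^+=[0.2227 -0.0243; -0.0243 0.3633]
step 2: x^-=[-0.3401, 0.2914]  P^-=[0.4996 -0.0315; -0.0315 0.4347]  S=[0.7677 -0.0079; -0.0079 0.9780]  K=[0.6462 -0.0474; 0.0202 0.4459]  nu=[-3.0590, -0.6850]  x^+=[-2.2845, -0.0758]  P^+=[0.1763 -0.0186; -0.0186 0.2400]
step 3: x^-=[-2.3493, -0.0476]  P^-=[0.4496 -0.0198; -0.0198 0.3280]  S=[0.7189 -0.0049; -0.0049 0.8703]  K=[0.6224 -0.0399; 0.0207 0.3779]  nu=[0.4740, 0.6137]  x^+=[-2.0787, 0.1941]  P^+=[0.1695 -0.0148; -0.0148 0.2035]
step 4: x^-=[-2.1508, 0.2013]  P^-=[0.4419 -0.0144; -0.0144 0.2963]  S=[0.7120 -0.0023; -0.0023 0.8381]  K=[0.6185 -0.0365; 0.0226 0.3542]  nu=[0.0207, -3.2973]  x^+=[-2.0177, -0.9663]  P^+=[0.1683 -0.0130; -0.0130 0.1908]

P_post[1,0] = -0.0130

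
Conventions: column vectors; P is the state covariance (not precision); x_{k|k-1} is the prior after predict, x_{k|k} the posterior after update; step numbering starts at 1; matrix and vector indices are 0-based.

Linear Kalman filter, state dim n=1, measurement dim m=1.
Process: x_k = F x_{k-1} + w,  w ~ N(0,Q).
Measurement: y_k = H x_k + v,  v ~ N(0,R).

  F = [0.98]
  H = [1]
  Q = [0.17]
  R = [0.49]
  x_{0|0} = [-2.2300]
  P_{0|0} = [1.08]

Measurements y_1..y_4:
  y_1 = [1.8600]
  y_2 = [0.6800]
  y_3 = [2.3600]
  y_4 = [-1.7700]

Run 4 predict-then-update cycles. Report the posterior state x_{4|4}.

x_post = [0.0114]

step 1: x^-=[-2.1854]  P^-=[1.2072]  S=[1.6972]  K=[0.7113]  nu=[4.0454]  x^+=[0.6921]  P^+=[0.3485]
step 2: x^-=[0.6782]  P^-=[0.5047]  S=[0.9947]  K=[0.5074]  nu=[0.0018]  x^+=[0.6791]  P^+=[0.2486]
step 3: x^-=[0.6655]  P^-=[0.4088]  S=[0.8988]  K=[0.4548]  nu=[1.6945]  x^+=[1.4362]  P^+=[0.2229]
step 4: x^-=[1.4075]  P^-=[0.3840]  S=[0.8740]  K=[0.4394]  nu=[-3.1775]  x^+=[0.0114]  P^+=[0.2153]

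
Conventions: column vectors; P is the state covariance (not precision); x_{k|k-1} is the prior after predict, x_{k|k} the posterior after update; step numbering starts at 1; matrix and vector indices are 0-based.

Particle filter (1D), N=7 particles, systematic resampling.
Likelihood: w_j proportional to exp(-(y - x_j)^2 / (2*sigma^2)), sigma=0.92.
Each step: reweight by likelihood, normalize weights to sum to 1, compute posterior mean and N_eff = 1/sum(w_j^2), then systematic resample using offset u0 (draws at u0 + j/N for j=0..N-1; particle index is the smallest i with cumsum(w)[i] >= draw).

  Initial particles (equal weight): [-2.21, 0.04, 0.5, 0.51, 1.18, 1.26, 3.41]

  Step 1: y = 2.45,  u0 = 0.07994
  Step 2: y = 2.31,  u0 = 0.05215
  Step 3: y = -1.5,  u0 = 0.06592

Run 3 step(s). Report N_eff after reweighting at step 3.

step 1: w=[0.0000, 0.0197, 0.0643, 0.0658, 0.2344, 0.2633, 0.3526]  mean=1.8771  Neff=3.8847  idx=[2, 4, 4, 5, 6, 6, 6]
step 2: w=[0.0470, 0.1530, 0.1530, 0.1696, 0.1592, 0.1592, 0.1592]  mean=2.2264  Neff=6.5032  idx=[1, 1, 2, 3, 4, 5, 6]
step 3: w=[0.2650, 0.2650, 0.2650, 0.2049, 0.0000, 0.0000, 0.0000]  mean=1.1965  Neff=3.9574  idx=[0, 0, 1, 1, 2, 2, 3]

N_eff = 3.9574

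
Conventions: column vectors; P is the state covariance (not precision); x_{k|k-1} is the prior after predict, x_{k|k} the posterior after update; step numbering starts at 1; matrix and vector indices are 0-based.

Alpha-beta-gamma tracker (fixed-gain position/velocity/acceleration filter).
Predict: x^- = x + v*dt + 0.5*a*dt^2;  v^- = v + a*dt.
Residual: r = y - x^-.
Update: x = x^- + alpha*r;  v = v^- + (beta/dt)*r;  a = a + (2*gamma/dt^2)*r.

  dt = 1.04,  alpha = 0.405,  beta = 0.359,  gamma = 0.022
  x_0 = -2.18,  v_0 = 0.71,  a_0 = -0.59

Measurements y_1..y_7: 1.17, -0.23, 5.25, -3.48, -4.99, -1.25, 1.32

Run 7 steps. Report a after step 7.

step 1: x_pred=-1.7607  r=2.9307  x^+=-0.5737  v^+=1.1080  a^+=-0.4708
step 2: x_pred=0.3240  r=-0.5540  x^+=0.0996  v^+=0.4272  a^+=-0.4933
step 3: x_pred=0.2771  r=4.9729  x^+=2.2911  v^+=1.6307  a^+=-0.2910
step 4: x_pred=3.8297  r=-7.3097  x^+=0.8693  v^+=-1.1952  a^+=-0.5884
step 5: x_pred=-0.6919  r=-4.2981  x^+=-2.4326  v^+=-3.2908  a^+=-0.7632
step 6: x_pred=-6.2678  r=5.0178  x^+=-4.2356  v^+=-2.3524  a^+=-0.5591
step 7: x_pred=-6.9845  r=8.3045  x^+=-3.6212  v^+=-0.0673  a^+=-0.2213

a_post = -0.2213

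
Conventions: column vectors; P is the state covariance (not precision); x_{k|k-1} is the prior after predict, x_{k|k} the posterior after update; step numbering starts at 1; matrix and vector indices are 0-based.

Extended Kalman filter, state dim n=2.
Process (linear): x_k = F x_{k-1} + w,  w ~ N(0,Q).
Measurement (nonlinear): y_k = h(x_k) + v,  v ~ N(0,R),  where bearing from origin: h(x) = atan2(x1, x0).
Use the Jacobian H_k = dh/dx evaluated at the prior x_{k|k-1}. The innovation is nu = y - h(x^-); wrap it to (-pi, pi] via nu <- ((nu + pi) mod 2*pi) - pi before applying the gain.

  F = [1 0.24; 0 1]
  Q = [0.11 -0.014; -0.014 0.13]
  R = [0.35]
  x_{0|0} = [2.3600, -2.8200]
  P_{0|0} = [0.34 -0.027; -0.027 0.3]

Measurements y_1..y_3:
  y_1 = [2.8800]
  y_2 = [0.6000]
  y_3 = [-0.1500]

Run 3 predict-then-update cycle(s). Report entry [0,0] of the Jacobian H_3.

H_jac[0,0] = 0.3213

step 1: x^-=[1.6832, -2.8200]  P^-=[0.4543 0.0310; 0.0310 0.4300]  H_jac=[0.2615 0.1561]  S=[0.3941]  K=[0.3137; 0.1909]  nu=[-2.3705]  x^+=[0.9395, -3.2724]  P^+=[0.4155 0.0074; 0.0074 0.4156]
step 2: x^-=[0.1541, -3.2724]  P^-=[0.5530 0.0932; 0.0932 0.5456]  H_jac=[0.3049 0.0144]  S=[0.4023]  K=[0.4224; 0.0901]  nu=[2.1237]  x^+=[1.0513, -3.0811]  P^+=[0.4812 0.0779; 0.0779 0.5424]
step 3: x^-=[0.3118, -3.0811]  P^-=[0.6598 0.1940; 0.1940 0.6724]  H_jac=[0.3213 0.0325]  S=[0.4229]  K=[0.5162; 0.1991]  nu=[1.3199]  x^+=[0.9932, -2.8183]  P^+=[0.5472 0.1506; 0.1506 0.6556]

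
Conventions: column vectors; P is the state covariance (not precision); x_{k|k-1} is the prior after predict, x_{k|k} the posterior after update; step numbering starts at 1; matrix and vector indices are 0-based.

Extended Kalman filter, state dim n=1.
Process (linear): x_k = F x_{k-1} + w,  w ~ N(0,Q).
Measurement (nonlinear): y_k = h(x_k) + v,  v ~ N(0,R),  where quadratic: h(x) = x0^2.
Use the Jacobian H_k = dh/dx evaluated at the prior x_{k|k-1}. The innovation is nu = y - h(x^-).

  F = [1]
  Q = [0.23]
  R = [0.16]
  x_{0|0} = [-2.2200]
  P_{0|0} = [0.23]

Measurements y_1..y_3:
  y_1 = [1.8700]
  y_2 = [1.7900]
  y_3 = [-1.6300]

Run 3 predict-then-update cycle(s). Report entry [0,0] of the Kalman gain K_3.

K[0,0] = -0.3370

step 1: x^-=[-2.2200]  P^-=[0.4600]  H_jac=[-4.4400]  S=[9.2283]  K=[-0.2213]  nu=[-3.0584]  x^+=[-1.5431]  P^+=[0.0080]
step 2: x^-=[-1.5431]  P^-=[0.2380]  H_jac=[-3.0862]  S=[2.4267]  K=[-0.3027]  nu=[-0.5912]  x^+=[-1.3642]  P^+=[0.0157]
step 3: x^-=[-1.3642]  P^-=[0.2457]  H_jac=[-2.7284]  S=[1.9889]  K=[-0.3370]  nu=[-3.4910]  x^+=[-0.1876]  P^+=[0.0198]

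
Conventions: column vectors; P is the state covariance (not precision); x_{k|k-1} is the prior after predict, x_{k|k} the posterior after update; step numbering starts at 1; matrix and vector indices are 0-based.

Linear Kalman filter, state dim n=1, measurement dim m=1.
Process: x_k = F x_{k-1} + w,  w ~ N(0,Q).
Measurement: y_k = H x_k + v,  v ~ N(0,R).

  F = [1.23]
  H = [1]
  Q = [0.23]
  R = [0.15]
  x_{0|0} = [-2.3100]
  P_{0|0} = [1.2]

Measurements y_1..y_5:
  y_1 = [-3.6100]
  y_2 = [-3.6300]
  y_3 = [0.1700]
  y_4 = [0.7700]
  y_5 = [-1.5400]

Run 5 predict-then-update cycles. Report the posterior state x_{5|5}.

x_post = [-1.0596]

step 1: x^-=[-2.8413]  P^-=[2.0455]  S=[2.1955]  K=[0.9317]  nu=[-0.7687]  x^+=[-3.5575]  P^+=[0.1398]
step 2: x^-=[-4.3757]  P^-=[0.4414]  S=[0.5914]  K=[0.7464]  nu=[0.7457]  x^+=[-3.8191]  P^+=[0.1120]
step 3: x^-=[-4.6975]  P^-=[0.3994]  S=[0.5494]  K=[0.7270]  nu=[4.8675]  x^+=[-1.1590]  P^+=[0.1090]
step 4: x^-=[-1.4256]  P^-=[0.3950]  S=[0.5450]  K=[0.7248]  nu=[2.1956]  x^+=[0.1657]  P^+=[0.1087]
step 5: x^-=[0.2038]  P^-=[0.3945]  S=[0.5445]  K=[0.7245]  nu=[-1.7438]  x^+=[-1.0596]  P^+=[0.1087]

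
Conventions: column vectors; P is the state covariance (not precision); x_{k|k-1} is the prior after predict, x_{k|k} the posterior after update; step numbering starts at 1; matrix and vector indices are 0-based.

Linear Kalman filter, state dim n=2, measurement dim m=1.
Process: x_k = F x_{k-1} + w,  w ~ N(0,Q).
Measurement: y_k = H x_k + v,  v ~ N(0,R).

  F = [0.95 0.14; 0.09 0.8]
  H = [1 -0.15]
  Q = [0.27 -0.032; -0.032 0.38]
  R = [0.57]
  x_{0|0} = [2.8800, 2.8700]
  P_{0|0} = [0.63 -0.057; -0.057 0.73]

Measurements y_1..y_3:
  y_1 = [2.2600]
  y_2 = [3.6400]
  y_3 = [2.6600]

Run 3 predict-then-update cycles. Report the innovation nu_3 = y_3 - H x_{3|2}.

step 1: x^-=[3.1378, 2.5552]  P^-=[0.8377 0.0596; 0.0596 0.8441]  S=[1.4088]  K=[0.5883; -0.0476]  nu=[-0.4945]  x^+=[2.8469, 2.5787]  P^+=[0.3502 0.0990; 0.0990 0.8409]
step 2: x^-=[3.0656, 2.3192]  P^-=[0.6288 0.1686; 0.1686 0.9353]  S=[1.1693]  K=[0.5162; 0.0242]  nu=[0.9223]  x^+=[3.5416, 2.3415]  P^+=[0.3173 0.1540; 0.1540 0.9346]
step 3: x^-=[3.6924, 2.1920]  P^-=[0.6157 0.2188; 0.2188 1.0029]  S=[1.1426]  K=[0.5101; 0.0598]  nu=[-0.7036]  x^+=[3.3335, 2.1499]  P^+=[0.3183 0.1839; 0.1839 0.9988]

innov = [-0.7036]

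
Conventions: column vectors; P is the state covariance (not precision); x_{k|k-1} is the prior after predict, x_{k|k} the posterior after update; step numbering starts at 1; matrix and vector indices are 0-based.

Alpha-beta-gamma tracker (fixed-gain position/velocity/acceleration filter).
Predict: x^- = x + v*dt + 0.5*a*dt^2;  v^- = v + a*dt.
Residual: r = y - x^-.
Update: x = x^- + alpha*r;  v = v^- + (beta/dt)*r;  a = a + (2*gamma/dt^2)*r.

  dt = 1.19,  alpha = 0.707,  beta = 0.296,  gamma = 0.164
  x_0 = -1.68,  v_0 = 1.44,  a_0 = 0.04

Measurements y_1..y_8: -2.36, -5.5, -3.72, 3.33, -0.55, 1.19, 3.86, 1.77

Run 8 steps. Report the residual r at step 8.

step 1: x_pred=0.0619  r=-2.4219  x^+=-1.6504  v^+=0.8852  a^+=-0.5210
step 2: x_pred=-0.9659  r=-4.5341  x^+=-4.1715  v^+=-0.8626  a^+=-1.5712
step 3: x_pred=-6.3105  r=2.5905  x^+=-4.4790  v^+=-2.0879  a^+=-0.9712
step 4: x_pred=-7.6513  r=10.9813  x^+=0.1125  v^+=-0.5121  a^+=1.5723
step 5: x_pred=0.6163  r=-1.1663  x^+=-0.2083  v^+=1.0688  a^+=1.3022
step 6: x_pred=1.9857  r=-0.7957  x^+=1.4231  v^+=2.4205  a^+=1.1179
step 7: x_pred=5.0951  r=-1.2351  x^+=4.2219  v^+=3.4436  a^+=0.8318
step 8: x_pred=8.9088  r=-7.1388  x^+=3.8617  v^+=2.6578  a^+=-0.8217

resid = -7.1388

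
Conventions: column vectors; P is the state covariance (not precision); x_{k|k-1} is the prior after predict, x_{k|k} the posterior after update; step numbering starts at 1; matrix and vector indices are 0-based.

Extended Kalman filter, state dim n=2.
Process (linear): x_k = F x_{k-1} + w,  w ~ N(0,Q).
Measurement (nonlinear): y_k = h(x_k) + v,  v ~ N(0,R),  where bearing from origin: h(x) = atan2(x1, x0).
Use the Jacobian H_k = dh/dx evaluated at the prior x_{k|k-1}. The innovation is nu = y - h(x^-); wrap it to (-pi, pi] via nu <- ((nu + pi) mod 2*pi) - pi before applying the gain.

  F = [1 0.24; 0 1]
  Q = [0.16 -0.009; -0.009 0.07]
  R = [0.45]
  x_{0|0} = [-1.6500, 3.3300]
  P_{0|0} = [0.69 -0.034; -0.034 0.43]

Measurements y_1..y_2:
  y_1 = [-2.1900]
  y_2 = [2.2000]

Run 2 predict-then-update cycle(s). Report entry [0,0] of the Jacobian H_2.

step 1: x^-=[-0.8508, 3.3300]  P^-=[0.8584 0.0602; 0.0602 0.5000]  H_jac=[-0.2819 -0.0720]  S=[0.5233]  K=[-0.4708; -0.1013]  nu=[2.2722]  x^+=[-1.9205, 3.0999]  P^+=[0.7425 0.0353; 0.0353 0.4946]
step 2: x^-=[-1.1765, 3.0999]  P^-=[0.9479 0.1450; 0.1450 0.5646]  H_jac=[-0.2820 -0.1070]  S=[0.5406]  K=[-0.5231; -0.1874]  nu=[0.2665]  x^+=[-1.3159, 3.0500]  P^+=[0.8000 0.0920; 0.0920 0.5457]

H_jac[0,0] = -0.2820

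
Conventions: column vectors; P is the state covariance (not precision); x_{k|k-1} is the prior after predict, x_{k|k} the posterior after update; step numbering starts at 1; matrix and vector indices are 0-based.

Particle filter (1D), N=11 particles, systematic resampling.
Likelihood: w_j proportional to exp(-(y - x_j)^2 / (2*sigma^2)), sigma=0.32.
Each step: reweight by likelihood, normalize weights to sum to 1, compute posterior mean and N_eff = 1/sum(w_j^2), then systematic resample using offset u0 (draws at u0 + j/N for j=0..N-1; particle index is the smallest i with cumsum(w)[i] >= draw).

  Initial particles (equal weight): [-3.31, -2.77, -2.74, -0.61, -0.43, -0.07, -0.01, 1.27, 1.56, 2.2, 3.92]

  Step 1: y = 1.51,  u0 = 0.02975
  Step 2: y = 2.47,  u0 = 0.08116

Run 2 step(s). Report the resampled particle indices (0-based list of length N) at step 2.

step 1: w=[0.0000, 0.0000, 0.0000, 0.0000, 0.0000, 0.0000, 0.0000, 0.4101, 0.5367, 0.0531, 0.0000]  mean=1.4751  Neff=2.1782  idx=[7, 7, 7, 7, 7, 8, 8, 8, 8, 8, 8]
step 2: w=[0.0081, 0.0081, 0.0081, 0.0081, 0.0081, 0.1599, 0.1599, 0.1599, 0.1599, 0.1599, 0.1599]  mean=1.5483  Neff=6.5008  idx=[5, 5, 6, 6, 7, 8, 8, 9, 9, 10, 10]

resampled_idx = [5, 5, 6, 6, 7, 8, 8, 9, 9, 10, 10]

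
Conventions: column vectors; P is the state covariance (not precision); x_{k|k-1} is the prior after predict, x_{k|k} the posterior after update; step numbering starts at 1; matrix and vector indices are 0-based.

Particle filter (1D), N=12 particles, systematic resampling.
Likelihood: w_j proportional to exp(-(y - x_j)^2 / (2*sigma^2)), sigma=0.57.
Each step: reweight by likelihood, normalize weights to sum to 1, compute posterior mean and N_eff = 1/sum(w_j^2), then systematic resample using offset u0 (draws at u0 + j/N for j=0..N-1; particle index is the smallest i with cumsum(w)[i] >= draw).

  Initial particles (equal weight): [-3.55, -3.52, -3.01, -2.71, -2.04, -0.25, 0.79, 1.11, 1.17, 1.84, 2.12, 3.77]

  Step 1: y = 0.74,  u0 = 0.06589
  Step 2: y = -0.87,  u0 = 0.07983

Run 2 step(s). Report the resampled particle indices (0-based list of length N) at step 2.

resampled_idx = [0, 0, 0, 0, 0, 0, 0, 0, 0, 0, 2, 9]

step 1: w=[0.0000, 0.0000, 0.0000, 0.0000, 0.0000, 0.0740, 0.3333, 0.2710, 0.2517, 0.0520, 0.0179, 0.0000]  mean=0.9737  Neff=3.8994  idx=[5, 6, 6, 6, 6, 7, 7, 7, 8, 8, 8, 10]
step 2: w=[0.8881, 0.0231, 0.0231, 0.0231, 0.0231, 0.0038, 0.0038, 0.0038, 0.0027, 0.0027, 0.0027, 0.0000]  mean=-0.1269  Neff=1.2644  idx=[0, 0, 0, 0, 0, 0, 0, 0, 0, 0, 2, 9]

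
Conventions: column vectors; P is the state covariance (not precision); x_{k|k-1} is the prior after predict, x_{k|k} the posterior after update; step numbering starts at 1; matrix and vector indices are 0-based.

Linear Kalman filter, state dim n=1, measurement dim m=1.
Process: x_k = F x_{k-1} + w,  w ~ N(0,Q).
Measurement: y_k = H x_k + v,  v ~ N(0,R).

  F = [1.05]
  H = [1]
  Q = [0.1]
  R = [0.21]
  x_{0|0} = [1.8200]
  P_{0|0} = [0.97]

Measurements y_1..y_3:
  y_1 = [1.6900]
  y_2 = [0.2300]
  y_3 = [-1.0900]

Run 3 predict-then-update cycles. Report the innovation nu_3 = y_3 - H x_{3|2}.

step 1: x^-=[1.9110]  P^-=[1.1694]  S=[1.3794]  K=[0.8478]  nu=[-0.2210]  x^+=[1.7236]  P^+=[0.1780]
step 2: x^-=[1.8098]  P^-=[0.2963]  S=[0.5063]  K=[0.5852]  nu=[-1.5798]  x^+=[0.8853]  P^+=[0.1229]
step 3: x^-=[0.9296]  P^-=[0.2355]  S=[0.4455]  K=[0.5286]  nu=[-2.0196]  x^+=[-0.1380]  P^+=[0.1110]

innov = [-2.0196]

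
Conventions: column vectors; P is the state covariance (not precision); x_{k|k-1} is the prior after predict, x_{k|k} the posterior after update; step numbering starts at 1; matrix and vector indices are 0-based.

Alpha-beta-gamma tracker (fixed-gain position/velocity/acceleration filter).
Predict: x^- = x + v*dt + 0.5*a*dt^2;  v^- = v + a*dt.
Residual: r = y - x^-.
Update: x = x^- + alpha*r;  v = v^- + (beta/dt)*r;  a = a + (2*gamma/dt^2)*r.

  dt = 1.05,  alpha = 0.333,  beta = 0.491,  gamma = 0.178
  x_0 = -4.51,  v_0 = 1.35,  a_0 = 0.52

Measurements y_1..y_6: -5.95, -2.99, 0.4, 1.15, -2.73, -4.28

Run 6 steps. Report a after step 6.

a_post = -3.3089

step 1: x_pred=-2.8058  r=-3.1442  x^+=-3.8529  v^+=0.4257  a^+=-0.4953
step 2: x_pred=-3.6788  r=0.6888  x^+=-3.4495  v^+=0.2278  a^+=-0.2728
step 3: x_pred=-3.3606  r=3.7606  x^+=-2.1083  v^+=1.6999  a^+=0.9415
step 4: x_pred=0.1956  r=0.9544  x^+=0.5134  v^+=3.1348  a^+=1.2497
step 5: x_pred=4.4938  r=-7.2238  x^+=2.0883  v^+=1.0690  a^+=-1.0829
step 6: x_pred=2.6137  r=-6.8937  x^+=0.3181  v^+=-3.2917  a^+=-3.3089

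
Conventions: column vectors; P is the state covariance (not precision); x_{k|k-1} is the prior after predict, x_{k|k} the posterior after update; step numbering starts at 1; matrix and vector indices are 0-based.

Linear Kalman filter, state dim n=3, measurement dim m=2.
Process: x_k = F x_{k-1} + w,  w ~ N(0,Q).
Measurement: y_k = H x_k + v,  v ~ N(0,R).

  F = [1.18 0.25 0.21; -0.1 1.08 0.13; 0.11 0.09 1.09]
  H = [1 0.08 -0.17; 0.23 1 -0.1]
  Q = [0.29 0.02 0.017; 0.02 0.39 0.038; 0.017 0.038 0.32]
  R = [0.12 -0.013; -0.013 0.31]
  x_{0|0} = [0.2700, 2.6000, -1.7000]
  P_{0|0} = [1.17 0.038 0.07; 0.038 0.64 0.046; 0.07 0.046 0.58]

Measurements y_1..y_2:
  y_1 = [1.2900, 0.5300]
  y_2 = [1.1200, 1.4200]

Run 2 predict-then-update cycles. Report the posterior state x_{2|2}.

step 1: x^-=[0.6116, 2.5600, -1.5893]  P^-=[2.0466 0.1392 0.4262; 0.1392 1.1609 0.2218; 0.4262 0.2218 1.0550]  S=[2.0759 0.6116; 0.6116 1.5898]  K=[0.9600 -0.0124; -0.1391 0.7899; 0.0989 0.0967]  nu=[0.2034, -2.3296]  x^+=[0.8359, 0.6916, -1.7945]  P^+=[0.1477 -0.0328 0.1749; -0.0328 0.2632 0.0893; 0.1749 0.0893 1.0081]
step 2: x^-=[0.7824, 0.4300, -1.8018]  P^-=[0.6332 0.1064 0.5234; 0.1064 0.7431 0.2908; 0.5234 0.2908 1.5804]  S=[0.6348 0.2028; 0.2028 1.0691]  K=[0.8634 0.0231; -0.0396 0.6983; 0.3856 0.1636]  nu=[-0.0031, 0.6299]  x^+=[0.7942, 0.8699, -1.6999]  P^+=[0.1514 -0.0111 0.2776; -0.0111 0.2320 0.1251; 0.2776 0.1251 1.4318]

x_post = [0.7942, 0.8699, -1.6999]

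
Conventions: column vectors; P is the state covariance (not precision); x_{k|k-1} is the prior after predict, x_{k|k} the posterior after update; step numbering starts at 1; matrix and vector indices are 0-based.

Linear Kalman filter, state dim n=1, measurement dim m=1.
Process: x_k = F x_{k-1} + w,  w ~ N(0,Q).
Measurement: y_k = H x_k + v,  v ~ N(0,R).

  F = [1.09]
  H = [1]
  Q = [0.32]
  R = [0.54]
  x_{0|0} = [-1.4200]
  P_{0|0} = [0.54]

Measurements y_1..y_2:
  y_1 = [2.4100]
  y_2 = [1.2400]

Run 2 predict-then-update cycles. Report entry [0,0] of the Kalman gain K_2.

K[0,0] = 0.5751

step 1: x^-=[-1.5478]  P^-=[0.9616]  S=[1.5016]  K=[0.6404]  nu=[3.9578]  x^+=[0.9867]  P^+=[0.3458]
step 2: x^-=[1.0755]  P^-=[0.7308]  S=[1.2708]  K=[0.5751]  nu=[0.1645]  x^+=[1.1701]  P^+=[0.3105]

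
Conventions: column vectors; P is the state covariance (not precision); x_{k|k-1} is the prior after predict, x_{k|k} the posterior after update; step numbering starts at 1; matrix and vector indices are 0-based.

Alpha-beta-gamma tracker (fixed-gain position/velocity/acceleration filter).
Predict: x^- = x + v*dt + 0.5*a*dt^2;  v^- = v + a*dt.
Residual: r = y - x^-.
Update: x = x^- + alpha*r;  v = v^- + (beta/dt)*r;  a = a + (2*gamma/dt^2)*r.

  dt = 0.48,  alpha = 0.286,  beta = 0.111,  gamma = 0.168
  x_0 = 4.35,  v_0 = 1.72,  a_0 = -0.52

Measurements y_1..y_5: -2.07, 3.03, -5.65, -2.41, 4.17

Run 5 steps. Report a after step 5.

a_post = 24.0870

step 1: x_pred=5.1157  r=-7.1857  x^+=3.0606  v^+=-0.1913  a^+=-10.9991
step 2: x_pred=1.7017  r=1.3283  x^+=2.0816  v^+=-5.1637  a^+=-9.0620
step 3: x_pred=-1.4409  r=-4.2091  x^+=-2.6447  v^+=-10.4868  a^+=-15.2002
step 4: x_pred=-9.4295  r=7.0195  x^+=-7.4219  v^+=-16.1596  a^+=-4.9635
step 5: x_pred=-15.7503  r=19.9203  x^+=-10.0531  v^+=-13.9355  a^+=24.0870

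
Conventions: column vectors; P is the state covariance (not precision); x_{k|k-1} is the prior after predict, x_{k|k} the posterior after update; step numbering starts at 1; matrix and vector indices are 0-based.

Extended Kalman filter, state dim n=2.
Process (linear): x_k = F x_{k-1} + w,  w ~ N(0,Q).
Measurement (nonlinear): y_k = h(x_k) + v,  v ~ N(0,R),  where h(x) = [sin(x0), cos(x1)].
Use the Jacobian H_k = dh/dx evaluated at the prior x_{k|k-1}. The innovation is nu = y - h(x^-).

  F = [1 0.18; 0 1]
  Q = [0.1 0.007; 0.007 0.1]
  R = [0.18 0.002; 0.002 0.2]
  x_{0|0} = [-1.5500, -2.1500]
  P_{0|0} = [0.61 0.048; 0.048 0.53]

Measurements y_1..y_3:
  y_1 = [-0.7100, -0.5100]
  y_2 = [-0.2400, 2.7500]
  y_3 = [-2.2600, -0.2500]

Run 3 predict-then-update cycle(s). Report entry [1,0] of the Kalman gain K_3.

K[1,0] = -0.0897

step 1: x^-=[-1.9370, -2.1500]  P^-=[0.7445 0.1504; 0.1504 0.6300]  H_jac=[-0.3581 0.0000; 0.0000 0.8369]  S=[0.2755 -0.0431; -0.0431 0.6413]  K=[-0.9470 0.1327; -0.0677 0.8177]  nu=[0.2237, 0.0374]  x^+=[-2.1439, -2.1346]  P^+=[0.4753 0.0294; 0.0294 0.1952]
step 2: x^-=[-2.5281, -2.1346]  P^-=[0.5922 0.0716; 0.0716 0.2952]  H_jac=[-0.8176 0.0000; 0.0000 0.8452]  S=[0.5759 -0.0475; -0.0475 0.4109]  K=[-0.8366 0.0506; -0.0521 0.6013]  nu=[0.3357, 3.2844]  x^+=[-2.6428, -0.1773]  P^+=[0.1841 0.0100; 0.0100 0.1421]
step 3: x^-=[-2.6747, -0.1773]  P^-=[0.2923 0.0426; 0.0426 0.2421]  H_jac=[-0.8930 0.0000; 0.0000 0.1763]  S=[0.4130 -0.0047; -0.0047 0.2075]  K=[-0.6316 0.0219; -0.0897 0.2037]  nu=[-1.8099, -1.2343]  x^+=[-1.5586, -0.2663]  P^+=[0.1273 0.0176; 0.0176 0.2300]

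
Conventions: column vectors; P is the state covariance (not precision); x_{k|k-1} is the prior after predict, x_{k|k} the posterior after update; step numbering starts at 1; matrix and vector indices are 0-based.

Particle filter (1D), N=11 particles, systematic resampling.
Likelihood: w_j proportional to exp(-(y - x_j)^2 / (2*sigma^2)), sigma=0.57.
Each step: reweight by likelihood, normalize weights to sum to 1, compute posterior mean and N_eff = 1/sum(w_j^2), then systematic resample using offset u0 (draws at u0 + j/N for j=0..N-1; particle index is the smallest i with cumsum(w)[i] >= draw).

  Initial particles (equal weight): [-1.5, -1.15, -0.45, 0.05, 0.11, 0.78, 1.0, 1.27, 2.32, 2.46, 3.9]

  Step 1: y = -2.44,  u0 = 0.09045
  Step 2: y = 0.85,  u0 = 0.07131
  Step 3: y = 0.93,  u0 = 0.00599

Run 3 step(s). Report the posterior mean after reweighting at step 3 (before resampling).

post_mean = -0.4517

step 1: w=[0.7633, 0.2296, 0.0067, 0.0002, 0.0001, 0.0000, 0.0000, 0.0000, 0.0000, 0.0000, 0.0000]  mean=-1.4120  Neff=1.5738  idx=[0, 0, 0, 0, 0, 0, 0, 0, 1, 1, 2]
step 2: w=[0.0025, 0.0025, 0.0025, 0.0025, 0.0025, 0.0025, 0.0025, 0.0025, 0.0265, 0.0265, 0.9267]  mean=-0.5084  Neff=1.1625  idx=[9, 10, 10, 10, 10, 10, 10, 10, 10, 10, 10]
step 3: w=[0.0024, 0.0998, 0.0998, 0.0998, 0.0998, 0.0998, 0.0998, 0.0998, 0.0998, 0.0998, 0.0998]  mean=-0.4517  Neff=10.0476  idx=[1, 1, 2, 3, 4, 5, 6, 7, 8, 9, 10]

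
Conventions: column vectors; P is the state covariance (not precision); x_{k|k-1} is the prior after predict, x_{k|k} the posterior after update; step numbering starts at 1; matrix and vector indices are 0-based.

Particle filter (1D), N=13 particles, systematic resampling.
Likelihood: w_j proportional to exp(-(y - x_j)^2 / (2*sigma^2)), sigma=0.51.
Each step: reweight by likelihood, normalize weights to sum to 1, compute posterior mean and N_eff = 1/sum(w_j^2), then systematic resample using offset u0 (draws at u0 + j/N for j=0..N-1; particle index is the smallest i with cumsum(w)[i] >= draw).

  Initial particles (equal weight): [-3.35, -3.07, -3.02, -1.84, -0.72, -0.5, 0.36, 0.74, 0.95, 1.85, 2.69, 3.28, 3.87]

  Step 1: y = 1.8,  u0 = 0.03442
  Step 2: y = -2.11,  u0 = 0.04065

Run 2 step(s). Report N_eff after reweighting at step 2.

N_eff = 1.3786

step 1: w=[0.0000, 0.0000, 0.0000, 0.0000, 0.0000, 0.0000, 0.0115, 0.0716, 0.1547, 0.6175, 0.1353, 0.0092, 0.0002]  mean=1.7413  Neff=2.3317  idx=[7, 8, 8, 9, 9, 9, 9, 9, 9, 9, 9, 10, 10]
step 2: w=[0.8446, 0.0777, 0.0777, 0.0000, 0.0000, 0.0000, 0.0000, 0.0000, 0.0000, 0.0000, 0.0000, 0.0000, 0.0000]  mean=0.7726  Neff=1.3786  idx=[0, 0, 0, 0, 0, 0, 0, 0, 0, 0, 0, 1, 2]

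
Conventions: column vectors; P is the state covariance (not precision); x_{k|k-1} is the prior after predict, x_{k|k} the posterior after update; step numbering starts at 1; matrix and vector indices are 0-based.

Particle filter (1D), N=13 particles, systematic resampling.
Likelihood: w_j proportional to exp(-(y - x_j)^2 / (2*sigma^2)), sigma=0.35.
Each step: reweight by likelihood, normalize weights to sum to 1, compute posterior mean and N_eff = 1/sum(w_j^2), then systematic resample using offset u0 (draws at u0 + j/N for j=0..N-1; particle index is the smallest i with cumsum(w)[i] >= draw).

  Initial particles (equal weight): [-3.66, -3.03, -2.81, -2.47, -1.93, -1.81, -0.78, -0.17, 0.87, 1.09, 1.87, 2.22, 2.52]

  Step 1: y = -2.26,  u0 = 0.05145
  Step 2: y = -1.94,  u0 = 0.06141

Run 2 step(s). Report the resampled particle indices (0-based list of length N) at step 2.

step 1: w=[0.0001, 0.0388, 0.1268, 0.3641, 0.2795, 0.1907, 0.0001, 0.0000, 0.0000, 0.0000, 0.0000, 0.0000, 0.0000]  mean=-2.2581  Neff=3.7794  idx=[2, 2, 3, 3, 3, 3, 3, 4, 4, 4, 5, 5, 5]
step 2: w=[0.0061, 0.0061, 0.0425, 0.0425, 0.0425, 0.0425, 0.0425, 0.1337, 0.1337, 0.1337, 0.1248, 0.1248, 0.1248]  mean=-2.0105  Neff=9.1389  idx=[3, 4, 6, 7, 8, 8, 9, 9, 10, 11, 11, 12, 12]

resampled_idx = [3, 4, 6, 7, 8, 8, 9, 9, 10, 11, 11, 12, 12]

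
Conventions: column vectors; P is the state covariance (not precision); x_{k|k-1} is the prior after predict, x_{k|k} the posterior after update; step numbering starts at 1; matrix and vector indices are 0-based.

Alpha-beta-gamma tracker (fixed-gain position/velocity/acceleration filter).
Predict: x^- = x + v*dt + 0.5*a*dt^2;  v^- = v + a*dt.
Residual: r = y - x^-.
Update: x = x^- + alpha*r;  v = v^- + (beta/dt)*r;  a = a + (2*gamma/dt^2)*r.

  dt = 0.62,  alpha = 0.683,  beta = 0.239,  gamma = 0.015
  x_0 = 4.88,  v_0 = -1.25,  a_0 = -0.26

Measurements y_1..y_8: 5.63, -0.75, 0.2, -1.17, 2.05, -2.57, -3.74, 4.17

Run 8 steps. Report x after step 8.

step 1: x_pred=4.0550  r=1.5750  x^+=5.1307  v^+=-0.8041  a^+=-0.1371
step 2: x_pred=4.6059  r=-5.3559  x^+=0.9478  v^+=-2.9537  a^+=-0.5551
step 3: x_pred=-0.9901  r=1.1901  x^+=-0.1773  v^+=-2.8390  a^+=-0.4622
step 4: x_pred=-2.0263  r=0.8563  x^+=-1.4414  v^+=-2.7955  a^+=-0.3954
step 5: x_pred=-3.2506  r=5.3006  x^+=0.3697  v^+=-0.9973  a^+=0.0183
step 6: x_pred=-0.2451  r=-2.3249  x^+=-1.8330  v^+=-1.8822  a^+=-0.1631
step 7: x_pred=-3.0313  r=-0.7087  x^+=-3.5153  v^+=-2.2565  a^+=-0.2184
step 8: x_pred=-4.9563  r=9.1263  x^+=1.2769  v^+=1.1261  a^+=0.4938

x_post = 1.2769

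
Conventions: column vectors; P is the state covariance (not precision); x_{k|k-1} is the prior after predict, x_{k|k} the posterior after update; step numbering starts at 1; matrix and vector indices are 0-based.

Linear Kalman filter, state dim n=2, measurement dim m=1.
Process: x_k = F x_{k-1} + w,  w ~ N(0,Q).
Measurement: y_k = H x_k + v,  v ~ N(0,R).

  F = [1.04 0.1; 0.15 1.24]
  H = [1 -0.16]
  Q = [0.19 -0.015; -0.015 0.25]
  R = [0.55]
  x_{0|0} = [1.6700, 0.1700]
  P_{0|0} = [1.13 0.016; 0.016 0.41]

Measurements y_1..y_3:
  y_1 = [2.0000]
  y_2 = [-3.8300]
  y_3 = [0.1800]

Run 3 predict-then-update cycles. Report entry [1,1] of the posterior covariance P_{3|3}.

P_post[1,1] = 2.9697

step 1: x^-=[1.7538, 0.4613]  P^-=[1.4196 0.2330; 0.2330 0.9118]  S=[1.9184]  K=[0.7206; 0.0454]  nu=[0.3200]  x^+=[1.9844, 0.4758]  P^+=[0.4236 0.1702; 0.1702 0.9078]
step 2: x^-=[2.1113, 0.8877]  P^-=[0.6926 0.3857; 0.3857 1.7187]  S=[1.1632]  K=[0.5424; 0.0952]  nu=[-5.7993]  x^+=[-1.0341, 0.3356]  P^+=[0.3504 0.3257; 0.3257 1.7082]
step 3: x^-=[-1.0419, 0.2611]  P^-=[0.6538 0.6764; 0.6764 3.0056]  S=[1.0643]  K=[0.5126; 0.1836]  nu=[1.2637]  x^+=[-0.3941, 0.4931]  P^+=[0.3741 0.5762; 0.5762 2.9697]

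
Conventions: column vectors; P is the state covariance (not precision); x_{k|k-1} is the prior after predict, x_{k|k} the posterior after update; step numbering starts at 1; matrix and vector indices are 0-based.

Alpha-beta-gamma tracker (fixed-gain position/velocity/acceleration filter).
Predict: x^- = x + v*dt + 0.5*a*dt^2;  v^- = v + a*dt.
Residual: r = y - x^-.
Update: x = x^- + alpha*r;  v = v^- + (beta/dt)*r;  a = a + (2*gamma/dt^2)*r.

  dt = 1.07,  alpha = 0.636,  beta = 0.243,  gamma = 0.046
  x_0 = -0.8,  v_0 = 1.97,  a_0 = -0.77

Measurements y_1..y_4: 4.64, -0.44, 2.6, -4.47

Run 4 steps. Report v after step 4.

v_post = -2.6067

step 1: x_pred=0.8671  r=3.7729  x^+=3.2667  v^+=2.0029  a^+=-0.4668
step 2: x_pred=5.1426  r=-5.5826  x^+=1.5921  v^+=0.2356  a^+=-0.9154
step 3: x_pred=1.3201  r=1.2799  x^+=2.1341  v^+=-0.4532  a^+=-0.8126
step 4: x_pred=1.1840  r=-5.6540  x^+=-2.4119  v^+=-2.6067  a^+=-1.2669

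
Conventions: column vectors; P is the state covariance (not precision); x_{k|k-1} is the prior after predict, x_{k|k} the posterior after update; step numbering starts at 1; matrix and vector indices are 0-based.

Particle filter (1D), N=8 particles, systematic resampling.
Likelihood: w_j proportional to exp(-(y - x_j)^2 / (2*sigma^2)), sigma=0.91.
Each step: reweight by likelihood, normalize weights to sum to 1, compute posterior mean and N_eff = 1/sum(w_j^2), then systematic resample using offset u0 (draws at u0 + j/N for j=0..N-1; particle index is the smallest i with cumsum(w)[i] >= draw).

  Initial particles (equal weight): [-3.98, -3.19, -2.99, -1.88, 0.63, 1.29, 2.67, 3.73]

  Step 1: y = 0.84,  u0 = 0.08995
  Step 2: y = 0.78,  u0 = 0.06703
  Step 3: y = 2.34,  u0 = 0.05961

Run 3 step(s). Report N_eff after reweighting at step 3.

N_eff = 6.1219

step 1: w=[0.0000, 0.0000, 0.0001, 0.0057, 0.4846, 0.4404, 0.0659, 0.0032]  mean=1.0504  Neff=2.3081  idx=[4, 4, 4, 4, 5, 5, 5, 6]
step 2: w=[0.1489, 0.1489, 0.1489, 0.1489, 0.1290, 0.1290, 0.1290, 0.0175]  mean=0.9210  Neff=7.1997  idx=[0, 1, 2, 2, 3, 4, 5, 6]
step 3: w=[0.0714, 0.0714, 0.0714, 0.0714, 0.0714, 0.2144, 0.2144, 0.2144]  mean=1.0545  Neff=6.1219  idx=[0, 2, 4, 5, 5, 6, 7, 7]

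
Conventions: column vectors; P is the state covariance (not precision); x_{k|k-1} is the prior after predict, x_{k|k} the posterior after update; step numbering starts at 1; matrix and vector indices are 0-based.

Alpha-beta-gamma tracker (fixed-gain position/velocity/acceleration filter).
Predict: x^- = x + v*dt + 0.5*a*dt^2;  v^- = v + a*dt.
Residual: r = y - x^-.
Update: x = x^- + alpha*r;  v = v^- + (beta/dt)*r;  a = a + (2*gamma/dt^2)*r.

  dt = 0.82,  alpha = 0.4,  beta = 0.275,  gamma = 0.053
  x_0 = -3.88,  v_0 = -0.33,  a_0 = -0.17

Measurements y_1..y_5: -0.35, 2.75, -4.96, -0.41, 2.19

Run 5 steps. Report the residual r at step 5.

step 1: x_pred=-4.2078  r=3.8578  x^+=-2.6647  v^+=0.8244  a^+=0.4382
step 2: x_pred=-1.8414  r=4.5914  x^+=-0.0048  v^+=2.7234  a^+=1.1620
step 3: x_pred=2.6190  r=-7.5790  x^+=-0.4126  v^+=1.1345  a^+=-0.0328
step 4: x_pred=0.5067  r=-0.9167  x^+=0.1400  v^+=0.8001  a^+=-0.1773
step 5: x_pred=0.7365  r=1.4535  x^+=1.3179  v^+=1.1422  a^+=0.0518

resid = 1.4535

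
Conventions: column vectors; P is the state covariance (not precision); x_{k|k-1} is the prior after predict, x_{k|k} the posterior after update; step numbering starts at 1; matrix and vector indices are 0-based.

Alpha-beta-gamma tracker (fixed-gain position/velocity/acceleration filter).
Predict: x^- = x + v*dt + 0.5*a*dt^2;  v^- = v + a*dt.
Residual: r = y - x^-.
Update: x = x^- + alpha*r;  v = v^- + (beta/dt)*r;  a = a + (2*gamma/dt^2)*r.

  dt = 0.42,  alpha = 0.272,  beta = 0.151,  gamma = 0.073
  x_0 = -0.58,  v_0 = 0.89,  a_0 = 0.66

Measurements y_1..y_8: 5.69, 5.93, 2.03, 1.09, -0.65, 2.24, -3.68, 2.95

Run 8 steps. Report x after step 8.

step 1: x_pred=-0.1480  r=5.8380  x^+=1.4399  v^+=3.2661  a^+=5.4919
step 2: x_pred=3.2961  r=2.6339  x^+=4.0125  v^+=6.5196  a^+=7.6719
step 3: x_pred=7.4274  r=-5.3974  x^+=5.9593  v^+=7.8013  a^+=3.2046
step 4: x_pred=9.5185  r=-8.4285  x^+=7.2260  v^+=6.1170  a^+=-3.7714
step 5: x_pred=9.4625  r=-10.1125  x^+=6.7119  v^+=0.8974  a^+=-12.1411
step 6: x_pred=6.0179  r=-3.7779  x^+=4.9903  v^+=-5.5602  a^+=-15.2680
step 7: x_pred=1.3084  r=-4.9884  x^+=-0.0484  v^+=-13.7662  a^+=-19.3967
step 8: x_pred=-7.5410  r=10.4910  x^+=-4.6874  v^+=-18.1410  a^+=-10.7137

x_post = -4.6874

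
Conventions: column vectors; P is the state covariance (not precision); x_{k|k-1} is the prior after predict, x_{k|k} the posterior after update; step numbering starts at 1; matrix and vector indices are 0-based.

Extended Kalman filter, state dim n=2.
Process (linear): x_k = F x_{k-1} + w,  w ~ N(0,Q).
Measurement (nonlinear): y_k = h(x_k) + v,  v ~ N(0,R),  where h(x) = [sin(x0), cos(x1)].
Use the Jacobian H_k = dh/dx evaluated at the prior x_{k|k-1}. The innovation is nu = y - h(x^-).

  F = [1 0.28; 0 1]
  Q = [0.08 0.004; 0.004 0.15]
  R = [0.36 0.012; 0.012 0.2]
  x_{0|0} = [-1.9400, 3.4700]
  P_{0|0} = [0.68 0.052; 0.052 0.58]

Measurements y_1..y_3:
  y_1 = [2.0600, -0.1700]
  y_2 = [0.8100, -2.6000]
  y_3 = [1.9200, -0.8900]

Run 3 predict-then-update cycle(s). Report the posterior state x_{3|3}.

x_post = [1.9685, 2.5610]

step 1: x^-=[-0.9684, 3.4700]  P^-=[0.8346 0.2184; 0.2184 0.7300]  H_jac=[0.5666 0.0000; 0.0000 0.3225]  S=[0.6280 0.0519; 0.0519 0.2759]  K=[0.7435 0.1154; 0.1285 0.8291]  nu=[2.8840, 0.7766]  x^+=[1.2656, 4.4845]  P^+=[0.4748 0.0992; 0.0992 0.5189]
step 2: x^-=[2.5212, 4.4845]  P^-=[0.6511 0.2485; 0.2485 0.6689]  H_jac=[-0.8137 0.0000; 0.0000 0.9741]  S=[0.7910 -0.1850; -0.1850 0.8347]  K=[-0.6348 0.1493; -0.0771 0.7635]  nu=[0.2287, -2.3741]  x^+=[2.0215, 2.6542]  P^+=[0.2787 0.0228; 0.0228 0.1558]
step 3: x^-=[2.7647, 2.6542]  P^-=[0.3837 0.0705; 0.0705 0.3058]  H_jac=[-0.9298 0.0000; 0.0000 -0.4683]  S=[0.6917 0.0427; 0.0427 0.2671]  K=[-0.5132 -0.0415; -0.0623 -0.5263]  nu=[1.5520, -0.0064]  x^+=[1.9685, 2.5610]  P^+=[0.1992 0.0309; 0.0309 0.2264]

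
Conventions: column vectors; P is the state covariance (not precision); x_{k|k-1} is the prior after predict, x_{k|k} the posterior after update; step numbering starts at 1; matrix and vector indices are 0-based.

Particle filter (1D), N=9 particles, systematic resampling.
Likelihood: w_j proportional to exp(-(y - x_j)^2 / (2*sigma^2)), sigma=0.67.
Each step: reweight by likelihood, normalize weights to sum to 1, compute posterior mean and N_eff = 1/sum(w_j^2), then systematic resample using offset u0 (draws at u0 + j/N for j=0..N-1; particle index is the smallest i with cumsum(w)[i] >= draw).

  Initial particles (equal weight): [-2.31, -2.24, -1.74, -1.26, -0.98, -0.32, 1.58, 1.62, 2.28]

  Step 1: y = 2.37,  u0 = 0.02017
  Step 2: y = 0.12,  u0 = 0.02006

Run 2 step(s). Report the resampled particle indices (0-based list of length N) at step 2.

step 1: w=[0.0000, 0.0000, 0.0000, 0.0000, 0.0000, 0.0002, 0.2464, 0.2640, 0.4894]  mean=1.9329  Neff=2.7030  idx=[6, 6, 6, 7, 7, 8, 8, 8, 8]
step 2: w=[0.2004, 0.2004, 0.2004, 0.1756, 0.1756, 0.0119, 0.0119, 0.0119, 0.0119]  mean=1.6274  Neff=5.4736  idx=[0, 0, 1, 1, 2, 2, 3, 4, 4]

resampled_idx = [0, 0, 1, 1, 2, 2, 3, 4, 4]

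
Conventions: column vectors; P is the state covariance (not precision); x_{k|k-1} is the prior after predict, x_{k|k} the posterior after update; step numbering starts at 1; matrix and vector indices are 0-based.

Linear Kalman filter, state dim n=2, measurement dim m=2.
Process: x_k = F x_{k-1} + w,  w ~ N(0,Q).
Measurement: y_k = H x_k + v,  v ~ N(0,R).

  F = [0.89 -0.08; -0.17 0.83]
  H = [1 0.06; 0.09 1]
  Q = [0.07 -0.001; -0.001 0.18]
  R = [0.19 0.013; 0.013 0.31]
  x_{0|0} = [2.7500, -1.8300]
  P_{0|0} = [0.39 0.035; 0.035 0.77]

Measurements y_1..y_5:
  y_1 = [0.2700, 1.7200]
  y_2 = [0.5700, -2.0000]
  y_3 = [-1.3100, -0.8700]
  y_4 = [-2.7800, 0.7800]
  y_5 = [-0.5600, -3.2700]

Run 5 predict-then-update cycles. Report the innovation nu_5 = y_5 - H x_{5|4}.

step 1: x^-=[2.5939, -1.9864]  P^-=[0.3789 -0.0848; -0.0848 0.7118]  S=[0.5612 0.0045; 0.0045 1.0097]  K=[0.6664 -0.0532; -0.0807 0.6978]  nu=[-2.2047, 3.4729]  x^+=[0.9398, 0.6150]  P^+=[0.1271 -0.0193; -0.0193 0.2170]
step 2: x^-=[0.7873, 0.3507]  P^-=[0.1748 -0.0491; -0.0491 0.3386]  S=[0.3601 -0.0004; -0.0004 0.6412]  K=[0.4771 -0.0518; -0.0795 0.5212]  nu=[-0.2383, -2.4215]  x^+=[0.7991, -0.8924]  P^+=[0.0911 -0.0181; -0.0181 0.1622]
step 3: x^-=[0.7826, -0.8765]  P^-=[0.1457 -0.0391; -0.0391 0.2994]  S=[0.3321 0.0047; 0.0047 0.6036]  K=[0.4324 -0.0465; -0.0707 0.4908]  nu=[-2.0400, -0.0639]  x^+=[-0.0966, -0.7636]  P^+=[0.0825 -0.0162; -0.0162 0.1527]
step 4: x^-=[-0.0249, -0.6174]  P^-=[0.1387 -0.0358; -0.0358 0.2922]  S=[0.3254 0.0070; 0.0070 0.5968]  K=[0.4204 -0.0440; -0.0666 0.4849]  nu=[-2.7181, 1.3996]  x^+=[-1.2293, 0.2424]  P^+=[0.0802 -0.0154; -0.0154 0.1508]
step 5: x^-=[-1.1135, 0.4102]  P^-=[0.1367 -0.0347; -0.0347 0.2906]  S=[0.3236 0.0078; 0.0078 0.5954]  K=[0.4171 -0.0432; -0.0652 0.4836]  nu=[0.5289, -3.5800]  x^+=[-0.7384, -1.3556]  P^+=[0.0796 -0.0151; -0.0151 0.1504]

innov = [0.5289, -3.5800]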